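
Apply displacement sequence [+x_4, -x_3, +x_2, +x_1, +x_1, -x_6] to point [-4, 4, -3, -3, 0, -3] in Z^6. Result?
(-2, 5, -4, -2, 0, -4)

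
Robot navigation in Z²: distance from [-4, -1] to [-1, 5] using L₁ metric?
9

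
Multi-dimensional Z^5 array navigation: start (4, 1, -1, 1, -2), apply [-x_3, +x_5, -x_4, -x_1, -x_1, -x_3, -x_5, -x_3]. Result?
(2, 1, -4, 0, -2)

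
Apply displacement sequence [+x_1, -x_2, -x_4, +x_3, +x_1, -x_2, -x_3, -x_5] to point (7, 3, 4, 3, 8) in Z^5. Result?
(9, 1, 4, 2, 7)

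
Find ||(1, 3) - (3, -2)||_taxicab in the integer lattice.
7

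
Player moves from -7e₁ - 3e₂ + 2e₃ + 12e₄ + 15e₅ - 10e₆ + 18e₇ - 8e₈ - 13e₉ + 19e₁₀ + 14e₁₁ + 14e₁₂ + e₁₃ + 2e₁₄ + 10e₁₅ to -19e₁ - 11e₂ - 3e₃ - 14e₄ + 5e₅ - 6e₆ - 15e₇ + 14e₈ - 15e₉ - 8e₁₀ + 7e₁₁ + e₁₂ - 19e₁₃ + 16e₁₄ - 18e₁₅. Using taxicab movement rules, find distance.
231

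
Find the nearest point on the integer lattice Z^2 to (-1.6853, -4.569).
(-2, -5)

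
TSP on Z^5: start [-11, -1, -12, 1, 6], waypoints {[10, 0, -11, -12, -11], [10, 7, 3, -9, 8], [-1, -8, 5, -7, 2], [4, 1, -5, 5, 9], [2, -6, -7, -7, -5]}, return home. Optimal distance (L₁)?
208
(one optimal route: (-11, -1, -12, 1, 6) → (10, 0, -11, -12, -11) → (2, -6, -7, -7, -5) → (-1, -8, 5, -7, 2) → (10, 7, 3, -9, 8) → (4, 1, -5, 5, 9) → (-11, -1, -12, 1, 6))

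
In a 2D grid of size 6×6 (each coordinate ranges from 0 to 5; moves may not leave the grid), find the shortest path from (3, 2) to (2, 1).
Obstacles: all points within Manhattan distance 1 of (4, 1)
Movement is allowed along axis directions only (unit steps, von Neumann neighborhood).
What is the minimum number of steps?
2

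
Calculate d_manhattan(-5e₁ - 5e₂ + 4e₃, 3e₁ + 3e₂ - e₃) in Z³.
21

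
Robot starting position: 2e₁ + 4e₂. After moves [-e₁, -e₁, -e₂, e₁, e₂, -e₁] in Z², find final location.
(0, 4)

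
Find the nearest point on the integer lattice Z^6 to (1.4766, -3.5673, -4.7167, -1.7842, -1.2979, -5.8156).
(1, -4, -5, -2, -1, -6)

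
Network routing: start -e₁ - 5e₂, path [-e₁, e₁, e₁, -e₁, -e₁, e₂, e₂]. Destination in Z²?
(-2, -3)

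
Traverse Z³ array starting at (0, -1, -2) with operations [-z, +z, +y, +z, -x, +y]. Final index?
(-1, 1, -1)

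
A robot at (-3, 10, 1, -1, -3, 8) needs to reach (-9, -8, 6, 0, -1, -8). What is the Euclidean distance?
25.4165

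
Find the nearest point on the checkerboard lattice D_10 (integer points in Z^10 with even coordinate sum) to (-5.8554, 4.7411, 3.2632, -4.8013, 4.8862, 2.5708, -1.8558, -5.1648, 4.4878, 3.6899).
(-6, 5, 3, -5, 5, 3, -2, -5, 4, 4)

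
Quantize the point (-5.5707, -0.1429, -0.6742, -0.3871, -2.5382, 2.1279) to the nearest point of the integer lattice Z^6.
(-6, 0, -1, 0, -3, 2)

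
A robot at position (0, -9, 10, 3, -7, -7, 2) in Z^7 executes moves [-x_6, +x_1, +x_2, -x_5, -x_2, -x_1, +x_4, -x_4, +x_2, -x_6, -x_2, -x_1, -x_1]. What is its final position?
(-2, -9, 10, 3, -8, -9, 2)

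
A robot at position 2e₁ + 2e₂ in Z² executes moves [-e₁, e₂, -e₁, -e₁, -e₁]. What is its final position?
(-2, 3)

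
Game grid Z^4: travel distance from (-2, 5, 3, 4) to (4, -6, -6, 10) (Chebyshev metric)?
11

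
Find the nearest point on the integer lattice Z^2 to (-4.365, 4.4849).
(-4, 4)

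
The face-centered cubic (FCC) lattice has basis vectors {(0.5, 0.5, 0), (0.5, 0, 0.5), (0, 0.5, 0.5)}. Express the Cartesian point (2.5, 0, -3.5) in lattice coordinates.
6b₁ - b₂ - 6b₃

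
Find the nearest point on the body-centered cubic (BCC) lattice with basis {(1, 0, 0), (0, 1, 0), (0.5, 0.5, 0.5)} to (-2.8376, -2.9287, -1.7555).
(-3, -3, -2)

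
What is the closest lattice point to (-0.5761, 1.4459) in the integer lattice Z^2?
(-1, 1)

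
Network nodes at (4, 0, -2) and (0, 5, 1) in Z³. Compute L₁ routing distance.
12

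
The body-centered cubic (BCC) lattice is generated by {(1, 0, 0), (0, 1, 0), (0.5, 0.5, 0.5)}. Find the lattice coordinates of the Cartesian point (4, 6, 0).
4b₁ + 6b₂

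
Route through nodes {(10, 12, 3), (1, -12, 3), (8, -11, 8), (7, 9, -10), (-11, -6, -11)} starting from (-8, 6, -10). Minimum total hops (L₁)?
110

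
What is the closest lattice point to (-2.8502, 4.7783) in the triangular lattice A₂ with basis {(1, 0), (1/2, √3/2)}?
(-3, 5.196)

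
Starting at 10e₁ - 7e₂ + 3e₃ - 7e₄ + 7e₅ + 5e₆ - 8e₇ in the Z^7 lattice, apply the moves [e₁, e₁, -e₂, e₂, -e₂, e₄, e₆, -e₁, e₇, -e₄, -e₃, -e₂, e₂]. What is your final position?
(11, -8, 2, -7, 7, 6, -7)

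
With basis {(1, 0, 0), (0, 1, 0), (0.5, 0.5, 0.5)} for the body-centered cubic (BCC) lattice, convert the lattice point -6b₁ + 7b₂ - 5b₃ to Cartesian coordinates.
(-8.5, 4.5, -2.5)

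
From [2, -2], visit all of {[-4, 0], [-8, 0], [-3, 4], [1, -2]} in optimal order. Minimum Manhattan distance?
20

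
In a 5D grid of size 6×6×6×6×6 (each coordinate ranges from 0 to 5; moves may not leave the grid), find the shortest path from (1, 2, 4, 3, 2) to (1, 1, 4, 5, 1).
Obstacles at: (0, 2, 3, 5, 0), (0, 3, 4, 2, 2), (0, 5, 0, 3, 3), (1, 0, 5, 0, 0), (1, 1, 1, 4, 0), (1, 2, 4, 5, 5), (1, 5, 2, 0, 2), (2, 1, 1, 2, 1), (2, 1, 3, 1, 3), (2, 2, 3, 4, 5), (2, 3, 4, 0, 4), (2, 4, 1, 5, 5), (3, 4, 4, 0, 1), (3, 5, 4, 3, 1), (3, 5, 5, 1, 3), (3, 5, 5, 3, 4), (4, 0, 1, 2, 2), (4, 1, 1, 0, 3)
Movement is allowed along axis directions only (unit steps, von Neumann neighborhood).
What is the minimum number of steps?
4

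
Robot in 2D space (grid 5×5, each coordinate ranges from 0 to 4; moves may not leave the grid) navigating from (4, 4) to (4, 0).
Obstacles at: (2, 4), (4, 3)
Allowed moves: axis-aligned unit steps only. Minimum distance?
6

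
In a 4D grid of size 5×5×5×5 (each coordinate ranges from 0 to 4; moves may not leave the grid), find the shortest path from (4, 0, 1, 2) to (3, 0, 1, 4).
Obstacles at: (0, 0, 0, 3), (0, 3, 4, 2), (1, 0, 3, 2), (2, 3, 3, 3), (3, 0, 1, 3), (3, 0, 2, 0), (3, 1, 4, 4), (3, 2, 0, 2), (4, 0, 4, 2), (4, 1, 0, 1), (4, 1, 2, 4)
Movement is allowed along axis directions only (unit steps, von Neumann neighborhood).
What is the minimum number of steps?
3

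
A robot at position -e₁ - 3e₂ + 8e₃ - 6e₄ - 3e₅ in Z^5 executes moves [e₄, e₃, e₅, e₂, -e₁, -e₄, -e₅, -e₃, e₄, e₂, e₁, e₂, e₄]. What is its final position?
(-1, 0, 8, -4, -3)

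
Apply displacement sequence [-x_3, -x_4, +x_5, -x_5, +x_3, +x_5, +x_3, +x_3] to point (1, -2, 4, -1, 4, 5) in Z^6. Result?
(1, -2, 6, -2, 5, 5)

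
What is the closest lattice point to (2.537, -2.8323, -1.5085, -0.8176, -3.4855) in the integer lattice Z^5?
(3, -3, -2, -1, -3)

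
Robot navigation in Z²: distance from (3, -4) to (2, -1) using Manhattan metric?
4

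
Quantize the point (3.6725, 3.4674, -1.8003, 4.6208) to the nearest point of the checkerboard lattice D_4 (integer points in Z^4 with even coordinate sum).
(4, 3, -2, 5)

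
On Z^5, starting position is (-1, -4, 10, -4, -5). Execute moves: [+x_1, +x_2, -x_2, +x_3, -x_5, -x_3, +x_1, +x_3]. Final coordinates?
(1, -4, 11, -4, -6)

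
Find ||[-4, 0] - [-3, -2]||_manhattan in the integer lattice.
3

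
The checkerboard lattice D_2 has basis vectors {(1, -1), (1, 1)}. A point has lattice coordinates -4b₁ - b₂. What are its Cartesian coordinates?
(-5, 3)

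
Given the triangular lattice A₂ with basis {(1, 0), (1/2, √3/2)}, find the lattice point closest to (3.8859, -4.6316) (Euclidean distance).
(3.5, -4.33)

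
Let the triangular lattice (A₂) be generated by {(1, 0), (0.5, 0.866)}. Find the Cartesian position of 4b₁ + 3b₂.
(5.5, 2.598)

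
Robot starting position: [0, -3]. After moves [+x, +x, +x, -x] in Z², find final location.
(2, -3)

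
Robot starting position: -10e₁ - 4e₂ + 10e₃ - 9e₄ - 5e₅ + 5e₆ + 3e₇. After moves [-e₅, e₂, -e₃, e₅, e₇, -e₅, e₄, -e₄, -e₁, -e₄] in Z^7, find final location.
(-11, -3, 9, -10, -6, 5, 4)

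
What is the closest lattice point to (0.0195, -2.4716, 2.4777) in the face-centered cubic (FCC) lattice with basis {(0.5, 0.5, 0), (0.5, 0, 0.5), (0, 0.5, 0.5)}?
(0, -2.5, 2.5)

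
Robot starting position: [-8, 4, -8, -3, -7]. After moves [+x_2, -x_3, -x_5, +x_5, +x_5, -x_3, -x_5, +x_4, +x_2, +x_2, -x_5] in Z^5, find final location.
(-8, 7, -10, -2, -8)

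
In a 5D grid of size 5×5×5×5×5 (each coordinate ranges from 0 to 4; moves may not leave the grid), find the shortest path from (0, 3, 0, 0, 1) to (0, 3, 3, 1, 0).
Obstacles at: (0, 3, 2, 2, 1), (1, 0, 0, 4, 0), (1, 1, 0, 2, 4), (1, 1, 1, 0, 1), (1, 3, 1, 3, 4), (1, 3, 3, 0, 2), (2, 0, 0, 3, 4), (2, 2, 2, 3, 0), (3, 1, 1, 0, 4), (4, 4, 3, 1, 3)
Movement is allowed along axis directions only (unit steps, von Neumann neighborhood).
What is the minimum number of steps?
5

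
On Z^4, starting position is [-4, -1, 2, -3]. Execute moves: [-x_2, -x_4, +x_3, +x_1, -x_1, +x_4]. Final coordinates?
(-4, -2, 3, -3)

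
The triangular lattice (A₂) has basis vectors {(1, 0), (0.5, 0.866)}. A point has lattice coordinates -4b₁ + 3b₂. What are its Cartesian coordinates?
(-2.5, 2.598)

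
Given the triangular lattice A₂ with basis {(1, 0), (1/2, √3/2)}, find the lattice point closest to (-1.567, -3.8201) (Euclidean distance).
(-1.5, -4.33)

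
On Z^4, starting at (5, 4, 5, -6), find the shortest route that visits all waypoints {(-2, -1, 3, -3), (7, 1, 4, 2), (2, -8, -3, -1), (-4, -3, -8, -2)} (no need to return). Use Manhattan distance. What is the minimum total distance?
64
(one optimal route: (5, 4, 5, -6) → (7, 1, 4, 2) → (-2, -1, 3, -3) → (-4, -3, -8, -2) → (2, -8, -3, -1))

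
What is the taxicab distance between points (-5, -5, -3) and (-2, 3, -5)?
13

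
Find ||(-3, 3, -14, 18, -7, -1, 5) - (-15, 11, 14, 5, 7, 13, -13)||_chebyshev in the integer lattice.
28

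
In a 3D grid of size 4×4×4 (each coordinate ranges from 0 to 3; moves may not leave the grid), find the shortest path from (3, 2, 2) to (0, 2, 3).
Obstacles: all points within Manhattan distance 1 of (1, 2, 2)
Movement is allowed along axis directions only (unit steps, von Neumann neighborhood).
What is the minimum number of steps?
6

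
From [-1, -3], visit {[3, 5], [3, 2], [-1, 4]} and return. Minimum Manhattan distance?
24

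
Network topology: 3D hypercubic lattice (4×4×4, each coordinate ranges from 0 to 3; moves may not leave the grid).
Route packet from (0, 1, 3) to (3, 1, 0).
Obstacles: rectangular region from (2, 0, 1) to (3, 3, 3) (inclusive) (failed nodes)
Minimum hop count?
6
(one shortest path: (0, 1, 3) → (1, 1, 3) → (1, 1, 2) → (1, 1, 1) → (1, 1, 0) → (2, 1, 0) → (3, 1, 0))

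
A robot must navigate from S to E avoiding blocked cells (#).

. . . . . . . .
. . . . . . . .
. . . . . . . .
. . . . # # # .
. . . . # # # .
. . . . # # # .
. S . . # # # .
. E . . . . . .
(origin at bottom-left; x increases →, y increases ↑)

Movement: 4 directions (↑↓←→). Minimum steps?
1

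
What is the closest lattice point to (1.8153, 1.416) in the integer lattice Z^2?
(2, 1)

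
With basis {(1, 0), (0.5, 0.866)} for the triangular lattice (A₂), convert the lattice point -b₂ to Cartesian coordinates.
(-0.5, -0.866)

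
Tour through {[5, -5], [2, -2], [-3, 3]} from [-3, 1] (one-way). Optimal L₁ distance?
18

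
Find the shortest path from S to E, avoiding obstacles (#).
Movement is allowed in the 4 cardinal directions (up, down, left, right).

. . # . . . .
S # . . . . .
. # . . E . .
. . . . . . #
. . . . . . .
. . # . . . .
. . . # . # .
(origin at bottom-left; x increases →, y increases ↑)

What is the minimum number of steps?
7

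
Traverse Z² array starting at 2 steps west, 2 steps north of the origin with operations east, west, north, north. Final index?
(-2, 4)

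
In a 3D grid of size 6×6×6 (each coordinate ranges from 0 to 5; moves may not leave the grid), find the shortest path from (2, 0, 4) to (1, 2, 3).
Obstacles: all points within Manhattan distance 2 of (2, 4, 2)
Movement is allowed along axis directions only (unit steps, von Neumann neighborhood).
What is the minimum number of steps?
4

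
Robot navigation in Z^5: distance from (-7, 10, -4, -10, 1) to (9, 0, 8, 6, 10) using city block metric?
63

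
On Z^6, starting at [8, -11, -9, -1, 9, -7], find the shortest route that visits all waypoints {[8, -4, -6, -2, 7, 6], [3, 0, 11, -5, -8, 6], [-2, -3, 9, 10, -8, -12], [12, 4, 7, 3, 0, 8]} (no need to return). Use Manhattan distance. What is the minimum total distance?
143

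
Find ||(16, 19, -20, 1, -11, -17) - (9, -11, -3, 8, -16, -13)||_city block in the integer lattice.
70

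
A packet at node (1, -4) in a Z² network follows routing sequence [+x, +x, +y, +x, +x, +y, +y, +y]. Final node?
(5, 0)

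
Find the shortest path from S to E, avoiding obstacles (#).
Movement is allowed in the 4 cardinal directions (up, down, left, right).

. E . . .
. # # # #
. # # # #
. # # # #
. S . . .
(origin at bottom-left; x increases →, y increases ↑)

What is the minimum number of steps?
6
(one shortest path: (1, 0) → (0, 0) → (0, 1) → (0, 2) → (0, 3) → (0, 4) → (1, 4))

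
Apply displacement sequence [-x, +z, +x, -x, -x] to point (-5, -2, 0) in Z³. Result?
(-7, -2, 1)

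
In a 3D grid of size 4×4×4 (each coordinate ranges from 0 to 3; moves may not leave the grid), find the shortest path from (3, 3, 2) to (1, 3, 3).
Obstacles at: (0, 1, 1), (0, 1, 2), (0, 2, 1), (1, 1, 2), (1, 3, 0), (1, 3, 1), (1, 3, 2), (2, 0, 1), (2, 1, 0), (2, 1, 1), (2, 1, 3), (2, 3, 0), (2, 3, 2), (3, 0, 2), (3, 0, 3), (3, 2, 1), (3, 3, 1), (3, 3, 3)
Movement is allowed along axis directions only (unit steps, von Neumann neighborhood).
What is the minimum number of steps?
5
(one shortest path: (3, 3, 2) → (3, 2, 2) → (2, 2, 2) → (1, 2, 2) → (1, 2, 3) → (1, 3, 3))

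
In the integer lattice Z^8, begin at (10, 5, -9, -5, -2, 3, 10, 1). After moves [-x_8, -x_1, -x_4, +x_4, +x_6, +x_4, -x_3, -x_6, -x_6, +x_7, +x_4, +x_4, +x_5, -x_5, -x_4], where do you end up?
(9, 5, -10, -3, -2, 2, 11, 0)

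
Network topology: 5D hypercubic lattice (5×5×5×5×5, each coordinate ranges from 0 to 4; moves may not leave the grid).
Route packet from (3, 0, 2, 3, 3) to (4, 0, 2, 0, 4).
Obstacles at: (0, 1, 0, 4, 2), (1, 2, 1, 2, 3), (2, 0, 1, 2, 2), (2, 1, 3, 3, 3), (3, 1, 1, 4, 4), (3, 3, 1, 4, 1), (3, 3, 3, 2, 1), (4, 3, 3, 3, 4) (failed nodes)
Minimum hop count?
5
(one shortest path: (3, 0, 2, 3, 3) → (4, 0, 2, 3, 3) → (4, 0, 2, 2, 3) → (4, 0, 2, 1, 3) → (4, 0, 2, 0, 3) → (4, 0, 2, 0, 4))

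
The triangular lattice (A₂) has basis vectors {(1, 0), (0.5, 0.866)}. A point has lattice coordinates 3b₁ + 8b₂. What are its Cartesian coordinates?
(7, 6.928)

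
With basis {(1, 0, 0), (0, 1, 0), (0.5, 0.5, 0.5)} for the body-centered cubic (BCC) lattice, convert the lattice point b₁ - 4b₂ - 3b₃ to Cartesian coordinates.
(-0.5, -5.5, -1.5)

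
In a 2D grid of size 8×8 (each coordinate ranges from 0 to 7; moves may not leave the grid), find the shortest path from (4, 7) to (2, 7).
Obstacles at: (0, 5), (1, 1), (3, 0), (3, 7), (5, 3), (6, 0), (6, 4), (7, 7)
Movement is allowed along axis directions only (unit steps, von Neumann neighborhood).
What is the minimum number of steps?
4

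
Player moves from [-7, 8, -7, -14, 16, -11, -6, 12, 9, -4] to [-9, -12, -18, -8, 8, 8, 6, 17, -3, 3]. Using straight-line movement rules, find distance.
36.7151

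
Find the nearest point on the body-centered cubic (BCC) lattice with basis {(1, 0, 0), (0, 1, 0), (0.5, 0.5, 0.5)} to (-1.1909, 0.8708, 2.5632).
(-1.5, 0.5, 2.5)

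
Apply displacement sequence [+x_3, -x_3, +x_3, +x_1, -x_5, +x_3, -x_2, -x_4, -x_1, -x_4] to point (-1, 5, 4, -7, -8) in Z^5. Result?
(-1, 4, 6, -9, -9)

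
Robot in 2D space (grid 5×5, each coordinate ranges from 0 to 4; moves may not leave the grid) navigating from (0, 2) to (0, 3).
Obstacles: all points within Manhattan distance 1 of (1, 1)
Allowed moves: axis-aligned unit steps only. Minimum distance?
1
(one shortest path: (0, 2) → (0, 3))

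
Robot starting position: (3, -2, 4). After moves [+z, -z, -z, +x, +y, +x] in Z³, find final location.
(5, -1, 3)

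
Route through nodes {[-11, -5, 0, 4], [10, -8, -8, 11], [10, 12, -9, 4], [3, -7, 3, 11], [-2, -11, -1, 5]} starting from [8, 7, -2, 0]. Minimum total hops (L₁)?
101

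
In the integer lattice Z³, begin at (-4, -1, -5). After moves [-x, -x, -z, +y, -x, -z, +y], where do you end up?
(-7, 1, -7)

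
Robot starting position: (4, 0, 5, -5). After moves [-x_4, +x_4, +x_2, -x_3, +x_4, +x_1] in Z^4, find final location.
(5, 1, 4, -4)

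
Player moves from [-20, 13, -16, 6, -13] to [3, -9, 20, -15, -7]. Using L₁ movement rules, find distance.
108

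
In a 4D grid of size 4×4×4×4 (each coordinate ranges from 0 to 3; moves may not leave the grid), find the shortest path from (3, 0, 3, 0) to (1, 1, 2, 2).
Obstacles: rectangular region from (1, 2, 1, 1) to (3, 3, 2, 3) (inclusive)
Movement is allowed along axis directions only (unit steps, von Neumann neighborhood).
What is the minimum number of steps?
6
(one shortest path: (3, 0, 3, 0) → (2, 0, 3, 0) → (1, 0, 3, 0) → (1, 1, 3, 0) → (1, 1, 2, 0) → (1, 1, 2, 1) → (1, 1, 2, 2))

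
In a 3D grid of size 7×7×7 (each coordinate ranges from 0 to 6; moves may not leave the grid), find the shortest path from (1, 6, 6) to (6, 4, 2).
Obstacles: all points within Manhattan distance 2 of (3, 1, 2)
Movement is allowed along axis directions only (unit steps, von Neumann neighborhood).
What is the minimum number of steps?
11
(one shortest path: (1, 6, 6) → (2, 6, 6) → (3, 6, 6) → (4, 6, 6) → (5, 6, 6) → (6, 6, 6) → (6, 5, 6) → (6, 4, 6) → (6, 4, 5) → (6, 4, 4) → (6, 4, 3) → (6, 4, 2))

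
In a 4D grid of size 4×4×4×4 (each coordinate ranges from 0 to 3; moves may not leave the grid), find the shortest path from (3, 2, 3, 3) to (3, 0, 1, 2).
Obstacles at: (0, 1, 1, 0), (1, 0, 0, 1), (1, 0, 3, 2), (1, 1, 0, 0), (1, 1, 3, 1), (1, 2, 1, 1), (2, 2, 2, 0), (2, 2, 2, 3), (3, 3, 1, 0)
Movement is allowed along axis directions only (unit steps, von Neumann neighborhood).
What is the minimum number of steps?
5
(one shortest path: (3, 2, 3, 3) → (3, 1, 3, 3) → (3, 0, 3, 3) → (3, 0, 2, 3) → (3, 0, 1, 3) → (3, 0, 1, 2))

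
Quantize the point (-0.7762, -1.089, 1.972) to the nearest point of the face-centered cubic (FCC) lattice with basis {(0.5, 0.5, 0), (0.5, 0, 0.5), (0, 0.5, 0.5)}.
(-1, -1, 2)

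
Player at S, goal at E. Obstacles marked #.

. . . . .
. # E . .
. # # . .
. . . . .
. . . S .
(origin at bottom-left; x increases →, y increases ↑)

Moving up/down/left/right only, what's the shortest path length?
4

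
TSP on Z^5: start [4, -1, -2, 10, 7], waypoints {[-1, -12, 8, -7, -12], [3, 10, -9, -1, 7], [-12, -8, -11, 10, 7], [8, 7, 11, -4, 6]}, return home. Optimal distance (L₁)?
216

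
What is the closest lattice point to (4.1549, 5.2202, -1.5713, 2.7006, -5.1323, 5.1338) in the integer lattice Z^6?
(4, 5, -2, 3, -5, 5)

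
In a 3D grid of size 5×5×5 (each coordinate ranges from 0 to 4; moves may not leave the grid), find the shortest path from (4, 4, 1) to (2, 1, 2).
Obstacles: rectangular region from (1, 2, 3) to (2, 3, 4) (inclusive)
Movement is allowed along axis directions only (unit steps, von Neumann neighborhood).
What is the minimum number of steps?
6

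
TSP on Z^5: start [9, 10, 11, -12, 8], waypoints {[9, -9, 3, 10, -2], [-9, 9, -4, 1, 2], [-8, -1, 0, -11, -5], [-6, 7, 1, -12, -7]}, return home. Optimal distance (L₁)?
206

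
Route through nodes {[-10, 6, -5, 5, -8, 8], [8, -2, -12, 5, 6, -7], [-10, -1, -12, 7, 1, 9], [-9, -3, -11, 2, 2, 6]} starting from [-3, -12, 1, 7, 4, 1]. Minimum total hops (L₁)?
124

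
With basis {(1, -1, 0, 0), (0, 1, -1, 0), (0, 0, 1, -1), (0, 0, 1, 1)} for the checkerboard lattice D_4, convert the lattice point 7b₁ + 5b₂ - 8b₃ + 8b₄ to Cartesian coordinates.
(7, -2, -5, 16)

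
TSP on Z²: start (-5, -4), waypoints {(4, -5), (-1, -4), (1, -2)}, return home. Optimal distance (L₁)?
24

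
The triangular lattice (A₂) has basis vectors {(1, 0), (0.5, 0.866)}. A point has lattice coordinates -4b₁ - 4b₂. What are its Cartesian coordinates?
(-6, -3.464)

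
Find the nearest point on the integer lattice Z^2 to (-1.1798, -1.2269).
(-1, -1)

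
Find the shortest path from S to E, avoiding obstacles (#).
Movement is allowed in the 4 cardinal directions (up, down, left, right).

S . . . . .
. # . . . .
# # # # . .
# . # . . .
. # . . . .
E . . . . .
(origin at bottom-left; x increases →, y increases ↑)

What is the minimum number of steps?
13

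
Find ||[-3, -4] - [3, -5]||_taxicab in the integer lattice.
7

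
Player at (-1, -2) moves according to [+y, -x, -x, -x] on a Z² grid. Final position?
(-4, -1)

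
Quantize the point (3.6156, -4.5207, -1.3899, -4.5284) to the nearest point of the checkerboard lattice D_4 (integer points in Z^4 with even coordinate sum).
(4, -4, -1, -5)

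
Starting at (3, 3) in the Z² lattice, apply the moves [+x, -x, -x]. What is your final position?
(2, 3)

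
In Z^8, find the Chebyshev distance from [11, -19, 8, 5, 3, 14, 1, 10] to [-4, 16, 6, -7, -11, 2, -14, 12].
35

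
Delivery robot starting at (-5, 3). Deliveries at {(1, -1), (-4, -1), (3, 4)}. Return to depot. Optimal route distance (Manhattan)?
26
(one optimal route: (-5, 3) → (-4, -1) → (1, -1) → (3, 4) → (-5, 3))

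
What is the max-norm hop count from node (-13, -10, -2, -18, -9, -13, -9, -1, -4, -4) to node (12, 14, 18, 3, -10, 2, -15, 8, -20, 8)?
25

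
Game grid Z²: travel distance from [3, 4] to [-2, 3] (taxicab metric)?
6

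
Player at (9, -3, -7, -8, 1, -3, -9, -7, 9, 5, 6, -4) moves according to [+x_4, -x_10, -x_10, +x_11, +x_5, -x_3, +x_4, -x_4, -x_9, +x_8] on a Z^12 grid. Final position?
(9, -3, -8, -7, 2, -3, -9, -6, 8, 3, 7, -4)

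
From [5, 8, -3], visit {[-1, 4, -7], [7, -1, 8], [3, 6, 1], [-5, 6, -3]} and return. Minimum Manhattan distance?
76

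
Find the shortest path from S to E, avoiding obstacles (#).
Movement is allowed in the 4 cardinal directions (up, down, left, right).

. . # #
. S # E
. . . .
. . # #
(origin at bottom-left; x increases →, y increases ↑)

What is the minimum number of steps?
4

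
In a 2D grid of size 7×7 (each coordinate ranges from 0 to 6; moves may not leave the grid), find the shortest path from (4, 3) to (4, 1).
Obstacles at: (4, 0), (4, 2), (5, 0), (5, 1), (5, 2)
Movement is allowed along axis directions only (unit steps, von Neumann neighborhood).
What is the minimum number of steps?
4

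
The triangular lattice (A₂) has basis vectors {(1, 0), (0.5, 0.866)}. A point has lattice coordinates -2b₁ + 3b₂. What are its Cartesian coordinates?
(-0.5, 2.598)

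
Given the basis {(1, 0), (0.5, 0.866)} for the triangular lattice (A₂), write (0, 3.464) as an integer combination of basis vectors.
-2b₁ + 4b₂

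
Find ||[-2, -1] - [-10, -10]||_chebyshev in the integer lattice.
9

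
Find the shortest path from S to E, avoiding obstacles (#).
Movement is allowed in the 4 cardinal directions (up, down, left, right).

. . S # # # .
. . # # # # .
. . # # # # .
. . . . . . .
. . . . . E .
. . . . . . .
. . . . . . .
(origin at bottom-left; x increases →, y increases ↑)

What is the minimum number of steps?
9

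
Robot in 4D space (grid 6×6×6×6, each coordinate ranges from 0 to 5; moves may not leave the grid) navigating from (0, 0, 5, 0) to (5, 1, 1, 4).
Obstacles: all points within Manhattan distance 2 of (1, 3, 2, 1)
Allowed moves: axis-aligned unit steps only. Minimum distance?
14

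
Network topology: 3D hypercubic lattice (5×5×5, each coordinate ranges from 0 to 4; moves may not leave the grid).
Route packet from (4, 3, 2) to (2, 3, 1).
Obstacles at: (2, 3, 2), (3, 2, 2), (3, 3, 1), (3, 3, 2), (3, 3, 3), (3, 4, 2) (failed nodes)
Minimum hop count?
5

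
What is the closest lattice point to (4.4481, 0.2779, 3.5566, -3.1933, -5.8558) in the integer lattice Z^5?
(4, 0, 4, -3, -6)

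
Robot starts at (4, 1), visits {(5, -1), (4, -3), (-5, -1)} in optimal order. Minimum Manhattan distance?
17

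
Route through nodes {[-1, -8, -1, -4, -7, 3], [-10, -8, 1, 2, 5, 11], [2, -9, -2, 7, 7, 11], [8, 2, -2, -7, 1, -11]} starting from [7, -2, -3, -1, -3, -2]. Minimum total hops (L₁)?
130
(one optimal route: (7, -2, -3, -1, -3, -2) → (8, 2, -2, -7, 1, -11) → (-1, -8, -1, -4, -7, 3) → (-10, -8, 1, 2, 5, 11) → (2, -9, -2, 7, 7, 11))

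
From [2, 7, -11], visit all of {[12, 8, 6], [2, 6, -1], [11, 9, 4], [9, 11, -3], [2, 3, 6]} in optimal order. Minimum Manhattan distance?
51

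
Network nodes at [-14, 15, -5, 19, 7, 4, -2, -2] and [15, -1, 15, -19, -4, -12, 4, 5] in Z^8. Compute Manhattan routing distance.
143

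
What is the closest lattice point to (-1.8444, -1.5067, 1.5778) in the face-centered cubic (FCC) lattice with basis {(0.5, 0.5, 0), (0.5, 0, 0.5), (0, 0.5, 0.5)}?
(-2, -1.5, 1.5)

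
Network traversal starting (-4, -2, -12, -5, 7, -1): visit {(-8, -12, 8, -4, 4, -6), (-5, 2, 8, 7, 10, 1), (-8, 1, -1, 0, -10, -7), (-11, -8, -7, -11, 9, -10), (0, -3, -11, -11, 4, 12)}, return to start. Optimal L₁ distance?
244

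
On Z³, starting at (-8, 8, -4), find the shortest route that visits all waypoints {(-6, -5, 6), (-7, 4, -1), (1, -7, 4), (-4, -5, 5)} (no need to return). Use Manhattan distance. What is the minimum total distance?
36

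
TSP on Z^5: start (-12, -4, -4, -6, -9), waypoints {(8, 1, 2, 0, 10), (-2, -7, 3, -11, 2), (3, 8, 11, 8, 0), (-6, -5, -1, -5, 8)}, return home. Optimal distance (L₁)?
182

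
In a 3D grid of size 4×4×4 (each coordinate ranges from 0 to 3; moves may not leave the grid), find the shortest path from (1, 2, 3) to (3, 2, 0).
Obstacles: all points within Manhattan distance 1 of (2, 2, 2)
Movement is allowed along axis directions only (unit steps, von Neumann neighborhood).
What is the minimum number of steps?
7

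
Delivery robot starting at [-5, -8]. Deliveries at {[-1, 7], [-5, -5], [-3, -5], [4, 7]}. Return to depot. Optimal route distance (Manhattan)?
48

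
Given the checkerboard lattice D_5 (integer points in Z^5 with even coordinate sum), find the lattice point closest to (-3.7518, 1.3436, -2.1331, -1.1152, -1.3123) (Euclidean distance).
(-4, 2, -2, -1, -1)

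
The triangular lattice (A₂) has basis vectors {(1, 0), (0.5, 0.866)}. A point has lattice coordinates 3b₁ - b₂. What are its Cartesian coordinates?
(2.5, -0.866)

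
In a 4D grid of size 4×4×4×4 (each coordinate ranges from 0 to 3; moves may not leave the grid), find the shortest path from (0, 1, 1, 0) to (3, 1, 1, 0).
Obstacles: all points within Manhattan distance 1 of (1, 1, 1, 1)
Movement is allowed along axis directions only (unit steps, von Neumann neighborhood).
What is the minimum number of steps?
5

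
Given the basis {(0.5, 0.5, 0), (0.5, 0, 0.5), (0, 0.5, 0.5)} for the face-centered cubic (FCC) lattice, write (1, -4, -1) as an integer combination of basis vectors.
-2b₁ + 4b₂ - 6b₃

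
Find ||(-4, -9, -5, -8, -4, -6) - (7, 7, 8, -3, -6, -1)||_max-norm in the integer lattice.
16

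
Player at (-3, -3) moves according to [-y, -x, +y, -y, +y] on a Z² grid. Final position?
(-4, -3)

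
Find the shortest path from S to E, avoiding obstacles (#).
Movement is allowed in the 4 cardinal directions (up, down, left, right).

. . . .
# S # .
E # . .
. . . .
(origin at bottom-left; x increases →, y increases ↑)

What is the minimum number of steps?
10
(one shortest path: (1, 2) → (1, 3) → (2, 3) → (3, 3) → (3, 2) → (3, 1) → (2, 1) → (2, 0) → (1, 0) → (0, 0) → (0, 1))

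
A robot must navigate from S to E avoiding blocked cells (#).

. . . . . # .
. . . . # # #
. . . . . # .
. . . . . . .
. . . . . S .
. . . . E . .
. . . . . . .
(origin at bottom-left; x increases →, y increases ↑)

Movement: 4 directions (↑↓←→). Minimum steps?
2
(one shortest path: (5, 2) → (4, 2) → (4, 1))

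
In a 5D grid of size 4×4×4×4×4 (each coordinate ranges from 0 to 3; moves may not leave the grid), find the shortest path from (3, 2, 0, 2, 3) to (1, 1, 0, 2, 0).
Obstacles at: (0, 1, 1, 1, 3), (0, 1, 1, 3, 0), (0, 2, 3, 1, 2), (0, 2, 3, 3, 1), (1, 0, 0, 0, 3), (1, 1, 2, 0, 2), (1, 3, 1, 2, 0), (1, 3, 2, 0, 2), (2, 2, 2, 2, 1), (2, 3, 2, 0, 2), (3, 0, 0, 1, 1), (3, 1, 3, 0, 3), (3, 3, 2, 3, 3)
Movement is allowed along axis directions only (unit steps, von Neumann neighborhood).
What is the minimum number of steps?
6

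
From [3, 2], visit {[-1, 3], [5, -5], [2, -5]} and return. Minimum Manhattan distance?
28
(one optimal route: (3, 2) → (-1, 3) → (2, -5) → (5, -5) → (3, 2))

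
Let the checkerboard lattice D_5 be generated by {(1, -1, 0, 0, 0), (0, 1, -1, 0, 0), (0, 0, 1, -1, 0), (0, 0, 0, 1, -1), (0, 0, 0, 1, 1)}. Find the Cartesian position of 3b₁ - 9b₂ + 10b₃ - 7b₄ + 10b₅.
(3, -12, 19, -7, 17)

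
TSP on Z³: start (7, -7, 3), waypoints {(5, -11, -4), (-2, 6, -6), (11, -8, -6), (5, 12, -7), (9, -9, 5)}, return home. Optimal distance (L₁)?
100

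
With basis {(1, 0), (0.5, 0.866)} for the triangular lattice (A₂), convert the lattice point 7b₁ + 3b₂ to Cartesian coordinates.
(8.5, 2.598)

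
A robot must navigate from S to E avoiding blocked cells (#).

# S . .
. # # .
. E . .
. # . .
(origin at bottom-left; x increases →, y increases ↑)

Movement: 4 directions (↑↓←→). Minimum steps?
6
(one shortest path: (1, 3) → (2, 3) → (3, 3) → (3, 2) → (3, 1) → (2, 1) → (1, 1))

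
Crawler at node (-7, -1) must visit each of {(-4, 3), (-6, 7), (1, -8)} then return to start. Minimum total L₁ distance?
46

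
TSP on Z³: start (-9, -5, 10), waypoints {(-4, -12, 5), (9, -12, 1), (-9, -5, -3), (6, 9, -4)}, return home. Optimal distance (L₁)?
106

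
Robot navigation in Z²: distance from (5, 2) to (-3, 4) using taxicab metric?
10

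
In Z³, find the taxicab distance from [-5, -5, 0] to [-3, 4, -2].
13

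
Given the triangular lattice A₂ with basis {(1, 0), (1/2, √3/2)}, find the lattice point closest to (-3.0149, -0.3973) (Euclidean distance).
(-3, 0)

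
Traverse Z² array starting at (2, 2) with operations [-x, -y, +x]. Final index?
(2, 1)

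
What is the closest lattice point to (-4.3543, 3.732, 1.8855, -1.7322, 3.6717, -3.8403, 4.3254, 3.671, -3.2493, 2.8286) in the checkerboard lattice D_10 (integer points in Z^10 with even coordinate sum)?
(-4, 4, 2, -2, 4, -4, 4, 4, -3, 3)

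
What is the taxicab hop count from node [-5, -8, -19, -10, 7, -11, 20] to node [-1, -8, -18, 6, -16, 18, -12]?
105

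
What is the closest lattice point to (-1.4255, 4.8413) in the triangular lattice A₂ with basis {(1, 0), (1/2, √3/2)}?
(-1.5, 4.33)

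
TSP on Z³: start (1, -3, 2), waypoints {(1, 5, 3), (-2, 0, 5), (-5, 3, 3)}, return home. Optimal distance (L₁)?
34
(one optimal route: (1, -3, 2) → (1, 5, 3) → (-5, 3, 3) → (-2, 0, 5) → (1, -3, 2))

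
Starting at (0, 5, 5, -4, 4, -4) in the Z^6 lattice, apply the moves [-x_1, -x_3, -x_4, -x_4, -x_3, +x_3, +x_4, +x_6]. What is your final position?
(-1, 5, 4, -5, 4, -3)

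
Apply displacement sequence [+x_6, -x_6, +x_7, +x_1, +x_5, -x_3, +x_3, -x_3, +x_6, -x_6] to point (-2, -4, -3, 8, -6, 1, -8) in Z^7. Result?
(-1, -4, -4, 8, -5, 1, -7)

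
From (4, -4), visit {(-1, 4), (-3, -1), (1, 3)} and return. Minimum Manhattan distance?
30
(one optimal route: (4, -4) → (-3, -1) → (-1, 4) → (1, 3) → (4, -4))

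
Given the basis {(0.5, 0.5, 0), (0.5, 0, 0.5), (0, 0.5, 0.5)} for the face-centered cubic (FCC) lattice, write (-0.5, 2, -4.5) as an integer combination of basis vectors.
6b₁ - 7b₂ - 2b₃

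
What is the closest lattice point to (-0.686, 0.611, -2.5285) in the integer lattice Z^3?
(-1, 1, -3)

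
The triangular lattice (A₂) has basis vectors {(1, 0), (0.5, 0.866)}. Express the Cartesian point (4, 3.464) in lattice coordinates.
2b₁ + 4b₂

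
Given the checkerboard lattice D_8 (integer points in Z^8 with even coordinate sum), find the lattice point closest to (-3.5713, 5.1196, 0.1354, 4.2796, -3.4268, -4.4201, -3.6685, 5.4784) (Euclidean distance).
(-4, 5, 0, 4, -3, -4, -4, 6)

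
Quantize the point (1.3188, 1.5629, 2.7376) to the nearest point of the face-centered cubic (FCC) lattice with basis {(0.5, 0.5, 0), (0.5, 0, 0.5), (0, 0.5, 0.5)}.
(1.5, 1.5, 3)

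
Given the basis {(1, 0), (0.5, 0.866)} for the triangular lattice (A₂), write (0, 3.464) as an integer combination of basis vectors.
-2b₁ + 4b₂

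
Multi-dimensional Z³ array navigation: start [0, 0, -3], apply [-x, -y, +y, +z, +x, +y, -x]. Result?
(-1, 1, -2)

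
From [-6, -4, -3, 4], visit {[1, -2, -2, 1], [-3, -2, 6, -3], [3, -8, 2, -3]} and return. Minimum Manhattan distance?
66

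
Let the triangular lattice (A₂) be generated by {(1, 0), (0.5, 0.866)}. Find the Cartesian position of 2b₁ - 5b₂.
(-0.5, -4.33)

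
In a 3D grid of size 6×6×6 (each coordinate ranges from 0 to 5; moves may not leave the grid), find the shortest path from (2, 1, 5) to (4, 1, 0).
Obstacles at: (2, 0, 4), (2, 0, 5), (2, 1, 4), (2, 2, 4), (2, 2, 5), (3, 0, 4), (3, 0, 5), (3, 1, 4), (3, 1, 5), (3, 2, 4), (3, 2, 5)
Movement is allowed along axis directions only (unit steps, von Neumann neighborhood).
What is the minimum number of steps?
9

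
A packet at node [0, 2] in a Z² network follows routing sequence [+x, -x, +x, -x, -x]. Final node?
(-1, 2)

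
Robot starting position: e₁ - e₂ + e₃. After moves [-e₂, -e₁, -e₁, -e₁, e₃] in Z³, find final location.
(-2, -2, 2)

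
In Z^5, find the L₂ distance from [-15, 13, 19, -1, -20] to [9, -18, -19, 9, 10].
63.0952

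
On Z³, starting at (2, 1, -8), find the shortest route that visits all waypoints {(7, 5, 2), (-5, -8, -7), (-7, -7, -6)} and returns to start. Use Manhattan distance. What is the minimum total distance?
74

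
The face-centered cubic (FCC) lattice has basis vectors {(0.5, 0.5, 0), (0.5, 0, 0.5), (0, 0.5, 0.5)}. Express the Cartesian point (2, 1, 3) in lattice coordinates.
4b₂ + 2b₃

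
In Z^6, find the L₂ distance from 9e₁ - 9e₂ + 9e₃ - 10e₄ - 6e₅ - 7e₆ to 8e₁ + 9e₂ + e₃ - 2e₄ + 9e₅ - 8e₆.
26.0576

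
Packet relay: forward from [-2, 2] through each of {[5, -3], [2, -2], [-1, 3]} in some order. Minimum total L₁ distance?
14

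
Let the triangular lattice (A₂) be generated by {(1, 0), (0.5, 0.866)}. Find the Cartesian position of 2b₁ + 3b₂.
(3.5, 2.598)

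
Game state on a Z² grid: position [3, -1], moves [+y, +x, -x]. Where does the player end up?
(3, 0)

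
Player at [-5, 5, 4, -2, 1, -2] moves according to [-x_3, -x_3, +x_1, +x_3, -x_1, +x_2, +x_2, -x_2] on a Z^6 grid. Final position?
(-5, 6, 3, -2, 1, -2)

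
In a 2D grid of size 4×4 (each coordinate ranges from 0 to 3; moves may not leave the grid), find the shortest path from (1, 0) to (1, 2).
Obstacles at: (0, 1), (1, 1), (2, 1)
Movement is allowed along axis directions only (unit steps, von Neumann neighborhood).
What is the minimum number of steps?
6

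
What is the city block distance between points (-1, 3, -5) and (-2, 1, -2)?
6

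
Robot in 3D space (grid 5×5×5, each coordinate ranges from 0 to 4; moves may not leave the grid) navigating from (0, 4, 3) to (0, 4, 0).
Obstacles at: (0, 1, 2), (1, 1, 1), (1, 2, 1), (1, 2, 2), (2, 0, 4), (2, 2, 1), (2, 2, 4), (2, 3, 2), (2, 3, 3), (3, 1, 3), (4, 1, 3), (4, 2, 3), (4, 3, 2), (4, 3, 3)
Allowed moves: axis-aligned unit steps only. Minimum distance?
3
(one shortest path: (0, 4, 3) → (0, 4, 2) → (0, 4, 1) → (0, 4, 0))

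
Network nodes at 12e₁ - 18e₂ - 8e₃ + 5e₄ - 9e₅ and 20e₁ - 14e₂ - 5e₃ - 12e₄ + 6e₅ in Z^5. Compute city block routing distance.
47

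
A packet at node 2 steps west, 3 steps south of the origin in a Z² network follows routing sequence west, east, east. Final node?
(-1, -3)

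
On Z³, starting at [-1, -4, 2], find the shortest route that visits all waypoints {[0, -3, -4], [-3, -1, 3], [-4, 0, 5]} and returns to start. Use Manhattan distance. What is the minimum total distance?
34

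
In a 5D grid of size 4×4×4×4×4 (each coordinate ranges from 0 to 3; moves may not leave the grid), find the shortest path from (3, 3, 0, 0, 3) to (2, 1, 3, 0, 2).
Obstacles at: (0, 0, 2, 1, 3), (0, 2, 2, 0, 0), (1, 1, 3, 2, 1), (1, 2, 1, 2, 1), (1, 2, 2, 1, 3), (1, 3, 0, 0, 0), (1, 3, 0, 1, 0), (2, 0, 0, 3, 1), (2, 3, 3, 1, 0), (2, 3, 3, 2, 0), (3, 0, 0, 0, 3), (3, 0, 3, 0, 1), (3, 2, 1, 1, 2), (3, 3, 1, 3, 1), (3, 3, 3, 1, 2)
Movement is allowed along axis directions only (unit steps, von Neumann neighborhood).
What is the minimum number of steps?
7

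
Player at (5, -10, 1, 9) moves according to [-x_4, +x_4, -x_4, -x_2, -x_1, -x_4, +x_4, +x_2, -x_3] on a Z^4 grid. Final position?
(4, -10, 0, 8)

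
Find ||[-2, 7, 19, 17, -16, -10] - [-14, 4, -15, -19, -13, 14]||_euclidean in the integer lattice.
56.4801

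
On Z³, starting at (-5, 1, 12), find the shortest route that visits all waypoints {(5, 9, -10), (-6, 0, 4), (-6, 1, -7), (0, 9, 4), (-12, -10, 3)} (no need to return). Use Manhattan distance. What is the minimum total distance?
91
(one optimal route: (-5, 1, 12) → (0, 9, 4) → (5, 9, -10) → (-6, 1, -7) → (-6, 0, 4) → (-12, -10, 3))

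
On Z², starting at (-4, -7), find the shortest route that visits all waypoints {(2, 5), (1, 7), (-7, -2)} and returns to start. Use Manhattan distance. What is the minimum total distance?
46
(one optimal route: (-4, -7) → (2, 5) → (1, 7) → (-7, -2) → (-4, -7))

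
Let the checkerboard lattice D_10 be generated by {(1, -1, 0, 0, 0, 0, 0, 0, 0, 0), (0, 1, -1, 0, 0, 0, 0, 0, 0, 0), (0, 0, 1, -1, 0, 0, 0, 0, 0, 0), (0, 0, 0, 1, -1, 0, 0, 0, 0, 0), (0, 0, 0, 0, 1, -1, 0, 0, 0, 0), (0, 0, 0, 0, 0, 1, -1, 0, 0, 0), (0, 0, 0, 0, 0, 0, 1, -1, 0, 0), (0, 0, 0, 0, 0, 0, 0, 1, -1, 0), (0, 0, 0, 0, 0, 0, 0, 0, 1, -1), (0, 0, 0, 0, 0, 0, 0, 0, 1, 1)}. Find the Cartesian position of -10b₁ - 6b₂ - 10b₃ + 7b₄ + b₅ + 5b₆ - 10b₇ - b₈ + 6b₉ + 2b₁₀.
(-10, 4, -4, 17, -6, 4, -15, 9, 9, -4)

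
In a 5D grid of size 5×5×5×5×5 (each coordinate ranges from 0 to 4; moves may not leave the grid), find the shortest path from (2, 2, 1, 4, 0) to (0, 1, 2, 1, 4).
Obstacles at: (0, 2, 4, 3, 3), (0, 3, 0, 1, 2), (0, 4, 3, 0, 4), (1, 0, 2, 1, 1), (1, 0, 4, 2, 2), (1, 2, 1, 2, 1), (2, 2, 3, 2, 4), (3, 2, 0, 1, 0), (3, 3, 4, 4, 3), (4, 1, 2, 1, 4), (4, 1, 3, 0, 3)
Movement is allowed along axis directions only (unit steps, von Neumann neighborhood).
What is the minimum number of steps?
11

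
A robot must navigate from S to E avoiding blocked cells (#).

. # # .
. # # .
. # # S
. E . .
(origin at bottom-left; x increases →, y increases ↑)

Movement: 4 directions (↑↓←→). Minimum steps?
3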